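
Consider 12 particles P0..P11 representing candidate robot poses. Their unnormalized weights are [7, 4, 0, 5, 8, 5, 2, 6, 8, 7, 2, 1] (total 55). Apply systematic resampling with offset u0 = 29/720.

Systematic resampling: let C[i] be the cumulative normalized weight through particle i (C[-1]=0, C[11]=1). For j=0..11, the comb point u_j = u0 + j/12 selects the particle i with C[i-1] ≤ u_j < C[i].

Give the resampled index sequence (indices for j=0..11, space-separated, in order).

0 0 3 3 4 5 6 7 8 8 9 10

C = [7/55, 1/5, 1/5, 16/55, 24/55, 29/55, 31/55, 37/55, 9/11, 52/55, 54/55, 1]
j=0: u_0=29/720 ∈ [0, 7/55) → index 0
j=1: u_1=89/720 ∈ [0, 7/55) → index 0
j=2: u_2=149/720 ∈ [1/5, 16/55) → index 3
j=3: u_3=209/720 ∈ [1/5, 16/55) → index 3
j=4: u_4=269/720 ∈ [16/55, 24/55) → index 4
j=5: u_5=329/720 ∈ [24/55, 29/55) → index 5
j=6: u_6=389/720 ∈ [29/55, 31/55) → index 6
j=7: u_7=449/720 ∈ [31/55, 37/55) → index 7
j=8: u_8=509/720 ∈ [37/55, 9/11) → index 8
j=9: u_9=569/720 ∈ [37/55, 9/11) → index 8
j=10: u_10=629/720 ∈ [9/11, 52/55) → index 9
j=11: u_11=689/720 ∈ [52/55, 54/55) → index 10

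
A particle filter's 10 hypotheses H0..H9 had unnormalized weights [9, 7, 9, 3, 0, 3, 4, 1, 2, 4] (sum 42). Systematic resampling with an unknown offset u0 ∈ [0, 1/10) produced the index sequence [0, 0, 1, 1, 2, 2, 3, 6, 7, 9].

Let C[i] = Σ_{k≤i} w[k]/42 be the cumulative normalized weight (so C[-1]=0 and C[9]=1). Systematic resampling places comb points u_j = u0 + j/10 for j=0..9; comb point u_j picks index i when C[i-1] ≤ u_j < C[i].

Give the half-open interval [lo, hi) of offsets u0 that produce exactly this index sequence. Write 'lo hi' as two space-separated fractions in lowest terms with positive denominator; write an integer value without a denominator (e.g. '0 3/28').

4/105 2/35

C = [3/14, 8/21, 25/42, 2/3, 2/3, 31/42, 5/6, 6/7, 19/21, 1]
j=0 picked index 0: u0 ∈ [0, 3/14)
j=1 picked index 0: u0 ∈ [-1/10, 4/35)
j=2 picked index 1: u0 ∈ [1/70, 19/105)
j=3 picked index 1: u0 ∈ [-3/35, 17/210)
j=4 picked index 2: u0 ∈ [-2/105, 41/210)
j=5 picked index 2: u0 ∈ [-5/42, 2/21)
j=6 picked index 3: u0 ∈ [-1/210, 1/15)
j=7 picked index 6: u0 ∈ [4/105, 2/15)
j=8 picked index 7: u0 ∈ [1/30, 2/35)
j=9 picked index 9: u0 ∈ [1/210, 1/10)
intersection: [4/105, 2/35)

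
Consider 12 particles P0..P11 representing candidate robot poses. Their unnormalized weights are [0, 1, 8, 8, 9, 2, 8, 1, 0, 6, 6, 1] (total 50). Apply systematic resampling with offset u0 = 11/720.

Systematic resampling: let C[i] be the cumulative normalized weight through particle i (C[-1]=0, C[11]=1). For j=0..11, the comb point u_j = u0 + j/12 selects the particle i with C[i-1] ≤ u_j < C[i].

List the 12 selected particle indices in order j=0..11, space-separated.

1 2 3 3 4 4 4 6 6 9 9 10

C = [0, 1/50, 9/50, 17/50, 13/25, 14/25, 18/25, 37/50, 37/50, 43/50, 49/50, 1]
j=0: u_0=11/720 ∈ [0, 1/50) → index 1
j=1: u_1=71/720 ∈ [1/50, 9/50) → index 2
j=2: u_2=131/720 ∈ [9/50, 17/50) → index 3
j=3: u_3=191/720 ∈ [9/50, 17/50) → index 3
j=4: u_4=251/720 ∈ [17/50, 13/25) → index 4
j=5: u_5=311/720 ∈ [17/50, 13/25) → index 4
j=6: u_6=371/720 ∈ [17/50, 13/25) → index 4
j=7: u_7=431/720 ∈ [14/25, 18/25) → index 6
j=8: u_8=491/720 ∈ [14/25, 18/25) → index 6
j=9: u_9=551/720 ∈ [37/50, 43/50) → index 9
j=10: u_10=611/720 ∈ [37/50, 43/50) → index 9
j=11: u_11=671/720 ∈ [43/50, 49/50) → index 10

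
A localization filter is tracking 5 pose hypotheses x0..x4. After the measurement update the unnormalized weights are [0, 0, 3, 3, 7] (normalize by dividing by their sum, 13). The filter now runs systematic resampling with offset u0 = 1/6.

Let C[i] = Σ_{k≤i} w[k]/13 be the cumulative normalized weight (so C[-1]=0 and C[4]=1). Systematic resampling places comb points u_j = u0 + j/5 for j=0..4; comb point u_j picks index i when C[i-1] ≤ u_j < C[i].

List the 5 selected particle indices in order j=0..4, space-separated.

2 3 4 4 4

C = [0, 0, 3/13, 6/13, 1]
j=0: u_0=1/6 ∈ [0, 3/13) → index 2
j=1: u_1=11/30 ∈ [3/13, 6/13) → index 3
j=2: u_2=17/30 ∈ [6/13, 1) → index 4
j=3: u_3=23/30 ∈ [6/13, 1) → index 4
j=4: u_4=29/30 ∈ [6/13, 1) → index 4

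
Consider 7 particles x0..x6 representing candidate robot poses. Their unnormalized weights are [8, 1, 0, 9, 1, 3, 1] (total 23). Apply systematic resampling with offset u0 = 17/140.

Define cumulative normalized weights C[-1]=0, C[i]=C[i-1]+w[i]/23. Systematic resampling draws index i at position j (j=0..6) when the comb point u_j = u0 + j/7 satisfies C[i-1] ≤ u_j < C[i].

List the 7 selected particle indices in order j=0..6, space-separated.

C = [8/23, 9/23, 9/23, 18/23, 19/23, 22/23, 1]
j=0: u_0=17/140 ∈ [0, 8/23) → index 0
j=1: u_1=37/140 ∈ [0, 8/23) → index 0
j=2: u_2=57/140 ∈ [9/23, 18/23) → index 3
j=3: u_3=11/20 ∈ [9/23, 18/23) → index 3
j=4: u_4=97/140 ∈ [9/23, 18/23) → index 3
j=5: u_5=117/140 ∈ [19/23, 22/23) → index 5
j=6: u_6=137/140 ∈ [22/23, 1) → index 6

0 0 3 3 3 5 6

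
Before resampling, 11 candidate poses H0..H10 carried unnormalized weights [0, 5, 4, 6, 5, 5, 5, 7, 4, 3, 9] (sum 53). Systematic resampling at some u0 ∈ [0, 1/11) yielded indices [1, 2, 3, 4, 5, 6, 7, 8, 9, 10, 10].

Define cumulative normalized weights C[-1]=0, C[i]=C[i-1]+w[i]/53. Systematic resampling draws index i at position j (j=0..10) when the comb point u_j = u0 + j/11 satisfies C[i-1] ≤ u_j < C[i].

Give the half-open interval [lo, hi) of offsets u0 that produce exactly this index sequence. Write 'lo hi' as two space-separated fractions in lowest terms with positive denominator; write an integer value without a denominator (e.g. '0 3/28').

36/583 46/583

C = [0, 5/53, 9/53, 15/53, 20/53, 25/53, 30/53, 37/53, 41/53, 44/53, 1]
j=0 picked index 1: u0 ∈ [0, 5/53)
j=1 picked index 2: u0 ∈ [2/583, 46/583)
j=2 picked index 3: u0 ∈ [-7/583, 59/583)
j=3 picked index 4: u0 ∈ [6/583, 61/583)
j=4 picked index 5: u0 ∈ [8/583, 63/583)
j=5 picked index 6: u0 ∈ [10/583, 65/583)
j=6 picked index 7: u0 ∈ [12/583, 89/583)
j=7 picked index 8: u0 ∈ [36/583, 80/583)
j=8 picked index 9: u0 ∈ [27/583, 60/583)
j=9 picked index 10: u0 ∈ [7/583, 2/11)
j=10 picked index 10: u0 ∈ [-46/583, 1/11)
intersection: [36/583, 46/583)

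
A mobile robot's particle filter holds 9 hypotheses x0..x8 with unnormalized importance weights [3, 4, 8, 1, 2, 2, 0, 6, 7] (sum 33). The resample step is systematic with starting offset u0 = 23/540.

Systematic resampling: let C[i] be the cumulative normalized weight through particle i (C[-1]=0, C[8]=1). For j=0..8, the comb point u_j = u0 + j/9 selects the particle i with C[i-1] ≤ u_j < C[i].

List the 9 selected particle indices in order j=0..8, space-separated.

C = [1/11, 7/33, 5/11, 16/33, 6/11, 20/33, 20/33, 26/33, 1]
j=0: u_0=23/540 ∈ [0, 1/11) → index 0
j=1: u_1=83/540 ∈ [1/11, 7/33) → index 1
j=2: u_2=143/540 ∈ [7/33, 5/11) → index 2
j=3: u_3=203/540 ∈ [7/33, 5/11) → index 2
j=4: u_4=263/540 ∈ [16/33, 6/11) → index 4
j=5: u_5=323/540 ∈ [6/11, 20/33) → index 5
j=6: u_6=383/540 ∈ [20/33, 26/33) → index 7
j=7: u_7=443/540 ∈ [26/33, 1) → index 8
j=8: u_8=503/540 ∈ [26/33, 1) → index 8

0 1 2 2 4 5 7 8 8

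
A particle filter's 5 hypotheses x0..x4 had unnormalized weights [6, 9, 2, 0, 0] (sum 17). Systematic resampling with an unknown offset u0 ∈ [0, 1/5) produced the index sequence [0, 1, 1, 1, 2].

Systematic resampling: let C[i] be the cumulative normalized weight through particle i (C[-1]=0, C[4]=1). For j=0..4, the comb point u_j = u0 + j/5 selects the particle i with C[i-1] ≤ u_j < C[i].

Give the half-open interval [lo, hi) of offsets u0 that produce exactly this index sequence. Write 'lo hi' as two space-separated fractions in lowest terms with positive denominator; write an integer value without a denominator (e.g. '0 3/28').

13/85 1/5

C = [6/17, 15/17, 1, 1, 1]
j=0 picked index 0: u0 ∈ [0, 6/17)
j=1 picked index 1: u0 ∈ [13/85, 58/85)
j=2 picked index 1: u0 ∈ [-4/85, 41/85)
j=3 picked index 1: u0 ∈ [-21/85, 24/85)
j=4 picked index 2: u0 ∈ [7/85, 1/5)
intersection: [13/85, 1/5)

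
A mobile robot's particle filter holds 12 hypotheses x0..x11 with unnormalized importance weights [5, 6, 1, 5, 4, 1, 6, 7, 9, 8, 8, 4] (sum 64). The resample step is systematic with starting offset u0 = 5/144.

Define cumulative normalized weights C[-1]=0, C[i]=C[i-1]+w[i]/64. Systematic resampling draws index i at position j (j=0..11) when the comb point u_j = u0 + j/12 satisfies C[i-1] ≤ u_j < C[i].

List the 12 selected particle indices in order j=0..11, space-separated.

0 1 3 4 6 7 7 8 9 9 10 11

C = [5/64, 11/64, 3/16, 17/64, 21/64, 11/32, 7/16, 35/64, 11/16, 13/16, 15/16, 1]
j=0: u_0=5/144 ∈ [0, 5/64) → index 0
j=1: u_1=17/144 ∈ [5/64, 11/64) → index 1
j=2: u_2=29/144 ∈ [3/16, 17/64) → index 3
j=3: u_3=41/144 ∈ [17/64, 21/64) → index 4
j=4: u_4=53/144 ∈ [11/32, 7/16) → index 6
j=5: u_5=65/144 ∈ [7/16, 35/64) → index 7
j=6: u_6=77/144 ∈ [7/16, 35/64) → index 7
j=7: u_7=89/144 ∈ [35/64, 11/16) → index 8
j=8: u_8=101/144 ∈ [11/16, 13/16) → index 9
j=9: u_9=113/144 ∈ [11/16, 13/16) → index 9
j=10: u_10=125/144 ∈ [13/16, 15/16) → index 10
j=11: u_11=137/144 ∈ [15/16, 1) → index 11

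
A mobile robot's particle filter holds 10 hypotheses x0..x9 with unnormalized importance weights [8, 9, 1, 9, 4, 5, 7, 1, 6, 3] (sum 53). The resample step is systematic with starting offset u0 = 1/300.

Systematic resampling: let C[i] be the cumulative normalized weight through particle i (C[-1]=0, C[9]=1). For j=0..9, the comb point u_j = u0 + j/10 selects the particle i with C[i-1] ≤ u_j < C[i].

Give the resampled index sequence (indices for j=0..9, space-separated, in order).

0 0 1 1 3 3 5 6 6 8

C = [8/53, 17/53, 18/53, 27/53, 31/53, 36/53, 43/53, 44/53, 50/53, 1]
j=0: u_0=1/300 ∈ [0, 8/53) → index 0
j=1: u_1=31/300 ∈ [0, 8/53) → index 0
j=2: u_2=61/300 ∈ [8/53, 17/53) → index 1
j=3: u_3=91/300 ∈ [8/53, 17/53) → index 1
j=4: u_4=121/300 ∈ [18/53, 27/53) → index 3
j=5: u_5=151/300 ∈ [18/53, 27/53) → index 3
j=6: u_6=181/300 ∈ [31/53, 36/53) → index 5
j=7: u_7=211/300 ∈ [36/53, 43/53) → index 6
j=8: u_8=241/300 ∈ [36/53, 43/53) → index 6
j=9: u_9=271/300 ∈ [44/53, 50/53) → index 8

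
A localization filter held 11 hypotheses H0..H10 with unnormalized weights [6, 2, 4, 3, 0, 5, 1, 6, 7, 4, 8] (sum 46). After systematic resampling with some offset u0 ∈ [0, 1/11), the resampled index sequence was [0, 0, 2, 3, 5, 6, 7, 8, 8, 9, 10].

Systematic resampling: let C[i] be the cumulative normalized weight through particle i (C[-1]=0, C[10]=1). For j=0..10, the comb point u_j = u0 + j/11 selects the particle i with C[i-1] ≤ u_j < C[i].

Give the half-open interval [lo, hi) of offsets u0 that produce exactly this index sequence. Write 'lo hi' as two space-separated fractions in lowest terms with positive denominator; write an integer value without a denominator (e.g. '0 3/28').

0 1/506

C = [3/23, 4/23, 6/23, 15/46, 15/46, 10/23, 21/46, 27/46, 17/23, 19/23, 1]
j=0 picked index 0: u0 ∈ [0, 3/23)
j=1 picked index 0: u0 ∈ [-1/11, 10/253)
j=2 picked index 2: u0 ∈ [-2/253, 20/253)
j=3 picked index 3: u0 ∈ [-3/253, 27/506)
j=4 picked index 5: u0 ∈ [-19/506, 18/253)
j=5 picked index 6: u0 ∈ [-5/253, 1/506)
j=6 picked index 7: u0 ∈ [-45/506, 21/506)
j=7 picked index 8: u0 ∈ [-25/506, 26/253)
j=8 picked index 8: u0 ∈ [-71/506, 3/253)
j=9 picked index 9: u0 ∈ [-20/253, 2/253)
j=10 picked index 10: u0 ∈ [-21/253, 1/11)
intersection: [0, 1/506)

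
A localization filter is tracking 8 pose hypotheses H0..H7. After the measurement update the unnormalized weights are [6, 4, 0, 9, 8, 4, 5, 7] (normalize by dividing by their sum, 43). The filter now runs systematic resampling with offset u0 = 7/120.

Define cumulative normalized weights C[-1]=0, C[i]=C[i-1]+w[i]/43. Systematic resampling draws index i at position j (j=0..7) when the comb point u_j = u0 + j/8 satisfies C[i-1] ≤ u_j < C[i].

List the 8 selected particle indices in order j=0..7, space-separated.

0 1 3 3 4 5 6 7

C = [6/43, 10/43, 10/43, 19/43, 27/43, 31/43, 36/43, 1]
j=0: u_0=7/120 ∈ [0, 6/43) → index 0
j=1: u_1=11/60 ∈ [6/43, 10/43) → index 1
j=2: u_2=37/120 ∈ [10/43, 19/43) → index 3
j=3: u_3=13/30 ∈ [10/43, 19/43) → index 3
j=4: u_4=67/120 ∈ [19/43, 27/43) → index 4
j=5: u_5=41/60 ∈ [27/43, 31/43) → index 5
j=6: u_6=97/120 ∈ [31/43, 36/43) → index 6
j=7: u_7=14/15 ∈ [36/43, 1) → index 7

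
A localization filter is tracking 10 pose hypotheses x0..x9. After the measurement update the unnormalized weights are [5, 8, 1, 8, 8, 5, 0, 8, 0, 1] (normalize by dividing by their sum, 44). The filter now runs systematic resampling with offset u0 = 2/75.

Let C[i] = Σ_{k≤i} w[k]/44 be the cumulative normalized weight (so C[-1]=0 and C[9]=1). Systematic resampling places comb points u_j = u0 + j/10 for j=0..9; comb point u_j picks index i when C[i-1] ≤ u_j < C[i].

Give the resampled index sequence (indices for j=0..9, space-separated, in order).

0 1 1 3 3 4 4 5 7 7

C = [5/44, 13/44, 7/22, 1/2, 15/22, 35/44, 35/44, 43/44, 43/44, 1]
j=0: u_0=2/75 ∈ [0, 5/44) → index 0
j=1: u_1=19/150 ∈ [5/44, 13/44) → index 1
j=2: u_2=17/75 ∈ [5/44, 13/44) → index 1
j=3: u_3=49/150 ∈ [7/22, 1/2) → index 3
j=4: u_4=32/75 ∈ [7/22, 1/2) → index 3
j=5: u_5=79/150 ∈ [1/2, 15/22) → index 4
j=6: u_6=47/75 ∈ [1/2, 15/22) → index 4
j=7: u_7=109/150 ∈ [15/22, 35/44) → index 5
j=8: u_8=62/75 ∈ [35/44, 43/44) → index 7
j=9: u_9=139/150 ∈ [35/44, 43/44) → index 7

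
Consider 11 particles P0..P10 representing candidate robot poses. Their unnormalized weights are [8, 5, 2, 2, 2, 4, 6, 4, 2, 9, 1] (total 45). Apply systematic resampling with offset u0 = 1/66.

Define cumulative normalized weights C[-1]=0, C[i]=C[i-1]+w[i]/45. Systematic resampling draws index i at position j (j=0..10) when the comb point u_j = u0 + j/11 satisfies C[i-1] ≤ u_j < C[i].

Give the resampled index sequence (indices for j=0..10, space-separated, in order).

C = [8/45, 13/45, 1/3, 17/45, 19/45, 23/45, 29/45, 11/15, 7/9, 44/45, 1]
j=0: u_0=1/66 ∈ [0, 8/45) → index 0
j=1: u_1=7/66 ∈ [0, 8/45) → index 0
j=2: u_2=13/66 ∈ [8/45, 13/45) → index 1
j=3: u_3=19/66 ∈ [8/45, 13/45) → index 1
j=4: u_4=25/66 ∈ [17/45, 19/45) → index 4
j=5: u_5=31/66 ∈ [19/45, 23/45) → index 5
j=6: u_6=37/66 ∈ [23/45, 29/45) → index 6
j=7: u_7=43/66 ∈ [29/45, 11/15) → index 7
j=8: u_8=49/66 ∈ [11/15, 7/9) → index 8
j=9: u_9=5/6 ∈ [7/9, 44/45) → index 9
j=10: u_10=61/66 ∈ [7/9, 44/45) → index 9

0 0 1 1 4 5 6 7 8 9 9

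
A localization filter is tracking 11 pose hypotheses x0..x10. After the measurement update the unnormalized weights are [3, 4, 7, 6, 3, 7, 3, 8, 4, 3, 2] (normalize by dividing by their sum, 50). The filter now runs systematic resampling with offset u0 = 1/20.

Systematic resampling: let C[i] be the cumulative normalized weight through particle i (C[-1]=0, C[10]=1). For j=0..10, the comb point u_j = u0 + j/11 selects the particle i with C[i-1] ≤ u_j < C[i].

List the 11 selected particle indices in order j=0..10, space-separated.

C = [3/50, 7/50, 7/25, 2/5, 23/50, 3/5, 33/50, 41/50, 9/10, 24/25, 1]
j=0: u_0=1/20 ∈ [0, 3/50) → index 0
j=1: u_1=31/220 ∈ [7/50, 7/25) → index 2
j=2: u_2=51/220 ∈ [7/50, 7/25) → index 2
j=3: u_3=71/220 ∈ [7/25, 2/5) → index 3
j=4: u_4=91/220 ∈ [2/5, 23/50) → index 4
j=5: u_5=111/220 ∈ [23/50, 3/5) → index 5
j=6: u_6=131/220 ∈ [23/50, 3/5) → index 5
j=7: u_7=151/220 ∈ [33/50, 41/50) → index 7
j=8: u_8=171/220 ∈ [33/50, 41/50) → index 7
j=9: u_9=191/220 ∈ [41/50, 9/10) → index 8
j=10: u_10=211/220 ∈ [9/10, 24/25) → index 9

0 2 2 3 4 5 5 7 7 8 9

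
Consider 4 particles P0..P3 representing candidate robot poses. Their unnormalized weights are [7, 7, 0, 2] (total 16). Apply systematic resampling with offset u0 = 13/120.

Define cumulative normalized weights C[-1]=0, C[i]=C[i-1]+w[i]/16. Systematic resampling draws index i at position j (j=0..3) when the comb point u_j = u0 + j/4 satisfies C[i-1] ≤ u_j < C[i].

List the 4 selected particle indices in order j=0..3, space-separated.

C = [7/16, 7/8, 7/8, 1]
j=0: u_0=13/120 ∈ [0, 7/16) → index 0
j=1: u_1=43/120 ∈ [0, 7/16) → index 0
j=2: u_2=73/120 ∈ [7/16, 7/8) → index 1
j=3: u_3=103/120 ∈ [7/16, 7/8) → index 1

0 0 1 1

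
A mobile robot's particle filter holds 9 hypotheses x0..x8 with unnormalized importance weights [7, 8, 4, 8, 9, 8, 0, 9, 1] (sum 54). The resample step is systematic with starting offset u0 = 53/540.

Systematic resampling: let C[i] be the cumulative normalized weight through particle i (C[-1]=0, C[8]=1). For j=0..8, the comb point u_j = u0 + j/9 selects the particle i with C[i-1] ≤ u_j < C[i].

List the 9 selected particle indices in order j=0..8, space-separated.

0 1 2 3 4 4 5 7 8

C = [7/54, 5/18, 19/54, 1/2, 2/3, 22/27, 22/27, 53/54, 1]
j=0: u_0=53/540 ∈ [0, 7/54) → index 0
j=1: u_1=113/540 ∈ [7/54, 5/18) → index 1
j=2: u_2=173/540 ∈ [5/18, 19/54) → index 2
j=3: u_3=233/540 ∈ [19/54, 1/2) → index 3
j=4: u_4=293/540 ∈ [1/2, 2/3) → index 4
j=5: u_5=353/540 ∈ [1/2, 2/3) → index 4
j=6: u_6=413/540 ∈ [2/3, 22/27) → index 5
j=7: u_7=473/540 ∈ [22/27, 53/54) → index 7
j=8: u_8=533/540 ∈ [53/54, 1) → index 8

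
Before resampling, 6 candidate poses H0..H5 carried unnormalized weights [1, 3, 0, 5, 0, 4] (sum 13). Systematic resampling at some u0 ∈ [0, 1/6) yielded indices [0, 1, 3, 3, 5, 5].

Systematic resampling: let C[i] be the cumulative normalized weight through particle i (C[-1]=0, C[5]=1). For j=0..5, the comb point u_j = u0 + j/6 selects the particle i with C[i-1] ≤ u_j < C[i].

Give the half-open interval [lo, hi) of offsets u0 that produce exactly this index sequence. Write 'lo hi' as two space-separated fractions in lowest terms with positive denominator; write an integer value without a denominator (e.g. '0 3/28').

1/39 1/13

C = [1/13, 4/13, 4/13, 9/13, 9/13, 1]
j=0 picked index 0: u0 ∈ [0, 1/13)
j=1 picked index 1: u0 ∈ [-7/78, 11/78)
j=2 picked index 3: u0 ∈ [-1/39, 14/39)
j=3 picked index 3: u0 ∈ [-5/26, 5/26)
j=4 picked index 5: u0 ∈ [1/39, 1/3)
j=5 picked index 5: u0 ∈ [-11/78, 1/6)
intersection: [1/39, 1/13)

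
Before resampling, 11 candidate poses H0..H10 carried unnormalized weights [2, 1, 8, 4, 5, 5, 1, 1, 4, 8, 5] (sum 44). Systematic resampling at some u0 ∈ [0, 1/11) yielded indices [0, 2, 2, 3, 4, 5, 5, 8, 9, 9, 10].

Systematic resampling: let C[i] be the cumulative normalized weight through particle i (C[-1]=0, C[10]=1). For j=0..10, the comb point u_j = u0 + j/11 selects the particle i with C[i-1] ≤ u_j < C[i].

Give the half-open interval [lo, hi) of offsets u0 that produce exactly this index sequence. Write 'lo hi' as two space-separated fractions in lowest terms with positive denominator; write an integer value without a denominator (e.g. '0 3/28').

C = [1/22, 3/44, 1/4, 15/44, 5/11, 25/44, 13/22, 27/44, 31/44, 39/44, 1]
j=0 picked index 0: u0 ∈ [0, 1/22)
j=1 picked index 2: u0 ∈ [-1/44, 7/44)
j=2 picked index 2: u0 ∈ [-5/44, 3/44)
j=3 picked index 3: u0 ∈ [-1/44, 3/44)
j=4 picked index 4: u0 ∈ [-1/44, 1/11)
j=5 picked index 5: u0 ∈ [0, 5/44)
j=6 picked index 5: u0 ∈ [-1/11, 1/44)
j=7 picked index 8: u0 ∈ [-1/44, 3/44)
j=8 picked index 9: u0 ∈ [-1/44, 7/44)
j=9 picked index 9: u0 ∈ [-5/44, 3/44)
j=10 picked index 10: u0 ∈ [-1/44, 1/11)
intersection: [0, 1/44)

0 1/44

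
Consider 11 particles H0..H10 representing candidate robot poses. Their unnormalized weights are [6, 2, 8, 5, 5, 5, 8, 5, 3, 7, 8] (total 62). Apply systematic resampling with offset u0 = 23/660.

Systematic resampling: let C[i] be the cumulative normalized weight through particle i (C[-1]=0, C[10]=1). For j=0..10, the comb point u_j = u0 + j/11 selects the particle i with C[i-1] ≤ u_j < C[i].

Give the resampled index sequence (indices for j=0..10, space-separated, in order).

0 1 2 3 4 5 6 7 9 9 10

C = [3/31, 4/31, 8/31, 21/62, 13/31, 1/2, 39/62, 22/31, 47/62, 27/31, 1]
j=0: u_0=23/660 ∈ [0, 3/31) → index 0
j=1: u_1=83/660 ∈ [3/31, 4/31) → index 1
j=2: u_2=13/60 ∈ [4/31, 8/31) → index 2
j=3: u_3=203/660 ∈ [8/31, 21/62) → index 3
j=4: u_4=263/660 ∈ [21/62, 13/31) → index 4
j=5: u_5=323/660 ∈ [13/31, 1/2) → index 5
j=6: u_6=383/660 ∈ [1/2, 39/62) → index 6
j=7: u_7=443/660 ∈ [39/62, 22/31) → index 7
j=8: u_8=503/660 ∈ [47/62, 27/31) → index 9
j=9: u_9=563/660 ∈ [47/62, 27/31) → index 9
j=10: u_10=623/660 ∈ [27/31, 1) → index 10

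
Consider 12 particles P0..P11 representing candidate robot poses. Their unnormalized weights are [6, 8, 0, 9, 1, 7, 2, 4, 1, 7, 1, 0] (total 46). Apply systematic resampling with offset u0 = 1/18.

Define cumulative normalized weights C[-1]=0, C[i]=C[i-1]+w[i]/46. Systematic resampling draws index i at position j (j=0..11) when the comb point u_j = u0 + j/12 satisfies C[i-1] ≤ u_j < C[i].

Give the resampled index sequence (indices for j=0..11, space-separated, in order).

C = [3/23, 7/23, 7/23, 1/2, 12/23, 31/46, 33/46, 37/46, 19/23, 45/46, 1, 1]
j=0: u_0=1/18 ∈ [0, 3/23) → index 0
j=1: u_1=5/36 ∈ [3/23, 7/23) → index 1
j=2: u_2=2/9 ∈ [3/23, 7/23) → index 1
j=3: u_3=11/36 ∈ [7/23, 1/2) → index 3
j=4: u_4=7/18 ∈ [7/23, 1/2) → index 3
j=5: u_5=17/36 ∈ [7/23, 1/2) → index 3
j=6: u_6=5/9 ∈ [12/23, 31/46) → index 5
j=7: u_7=23/36 ∈ [12/23, 31/46) → index 5
j=8: u_8=13/18 ∈ [33/46, 37/46) → index 7
j=9: u_9=29/36 ∈ [37/46, 19/23) → index 8
j=10: u_10=8/9 ∈ [19/23, 45/46) → index 9
j=11: u_11=35/36 ∈ [19/23, 45/46) → index 9

0 1 1 3 3 3 5 5 7 8 9 9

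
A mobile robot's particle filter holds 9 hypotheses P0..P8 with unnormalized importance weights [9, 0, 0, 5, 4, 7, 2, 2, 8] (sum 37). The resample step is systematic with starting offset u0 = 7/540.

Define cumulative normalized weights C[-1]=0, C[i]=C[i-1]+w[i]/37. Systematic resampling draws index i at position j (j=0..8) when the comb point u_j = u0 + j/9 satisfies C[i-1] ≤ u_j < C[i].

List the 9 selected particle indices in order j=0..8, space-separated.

C = [9/37, 9/37, 9/37, 14/37, 18/37, 25/37, 27/37, 29/37, 1]
j=0: u_0=7/540 ∈ [0, 9/37) → index 0
j=1: u_1=67/540 ∈ [0, 9/37) → index 0
j=2: u_2=127/540 ∈ [0, 9/37) → index 0
j=3: u_3=187/540 ∈ [9/37, 14/37) → index 3
j=4: u_4=247/540 ∈ [14/37, 18/37) → index 4
j=5: u_5=307/540 ∈ [18/37, 25/37) → index 5
j=6: u_6=367/540 ∈ [25/37, 27/37) → index 6
j=7: u_7=427/540 ∈ [29/37, 1) → index 8
j=8: u_8=487/540 ∈ [29/37, 1) → index 8

0 0 0 3 4 5 6 8 8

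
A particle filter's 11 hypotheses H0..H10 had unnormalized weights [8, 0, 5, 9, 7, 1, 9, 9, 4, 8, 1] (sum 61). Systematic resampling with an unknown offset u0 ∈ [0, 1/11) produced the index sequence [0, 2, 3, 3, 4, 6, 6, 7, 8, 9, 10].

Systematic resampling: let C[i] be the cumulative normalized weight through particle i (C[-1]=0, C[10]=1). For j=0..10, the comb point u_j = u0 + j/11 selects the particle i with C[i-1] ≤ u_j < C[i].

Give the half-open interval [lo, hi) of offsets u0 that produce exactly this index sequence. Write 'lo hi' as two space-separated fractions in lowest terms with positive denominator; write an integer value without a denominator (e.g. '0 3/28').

50/671 59/671

C = [8/61, 8/61, 13/61, 22/61, 29/61, 30/61, 39/61, 48/61, 52/61, 60/61, 1]
j=0 picked index 0: u0 ∈ [0, 8/61)
j=1 picked index 2: u0 ∈ [27/671, 82/671)
j=2 picked index 3: u0 ∈ [21/671, 120/671)
j=3 picked index 3: u0 ∈ [-40/671, 59/671)
j=4 picked index 4: u0 ∈ [-2/671, 75/671)
j=5 picked index 6: u0 ∈ [25/671, 124/671)
j=6 picked index 6: u0 ∈ [-36/671, 63/671)
j=7 picked index 7: u0 ∈ [2/671, 101/671)
j=8 picked index 8: u0 ∈ [40/671, 84/671)
j=9 picked index 9: u0 ∈ [23/671, 111/671)
j=10 picked index 10: u0 ∈ [50/671, 1/11)
intersection: [50/671, 59/671)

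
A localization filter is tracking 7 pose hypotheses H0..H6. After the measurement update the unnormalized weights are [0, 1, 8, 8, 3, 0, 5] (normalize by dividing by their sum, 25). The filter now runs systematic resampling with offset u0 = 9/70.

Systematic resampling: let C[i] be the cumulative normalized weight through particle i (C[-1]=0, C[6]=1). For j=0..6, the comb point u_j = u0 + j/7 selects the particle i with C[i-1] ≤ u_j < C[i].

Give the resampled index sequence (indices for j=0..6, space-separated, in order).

2 2 3 3 4 6 6

C = [0, 1/25, 9/25, 17/25, 4/5, 4/5, 1]
j=0: u_0=9/70 ∈ [1/25, 9/25) → index 2
j=1: u_1=19/70 ∈ [1/25, 9/25) → index 2
j=2: u_2=29/70 ∈ [9/25, 17/25) → index 3
j=3: u_3=39/70 ∈ [9/25, 17/25) → index 3
j=4: u_4=7/10 ∈ [17/25, 4/5) → index 4
j=5: u_5=59/70 ∈ [4/5, 1) → index 6
j=6: u_6=69/70 ∈ [4/5, 1) → index 6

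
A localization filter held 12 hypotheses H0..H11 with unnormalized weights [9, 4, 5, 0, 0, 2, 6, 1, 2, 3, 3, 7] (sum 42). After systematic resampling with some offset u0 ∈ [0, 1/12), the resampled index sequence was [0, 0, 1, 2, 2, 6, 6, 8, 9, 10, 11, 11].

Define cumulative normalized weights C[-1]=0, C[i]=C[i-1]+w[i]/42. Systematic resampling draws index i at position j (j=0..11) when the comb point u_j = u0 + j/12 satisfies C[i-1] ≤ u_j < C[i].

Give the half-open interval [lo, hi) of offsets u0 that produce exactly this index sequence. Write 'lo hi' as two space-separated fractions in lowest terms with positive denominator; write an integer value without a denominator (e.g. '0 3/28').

5/84 1/12

C = [3/14, 13/42, 3/7, 3/7, 3/7, 10/21, 13/21, 9/14, 29/42, 16/21, 5/6, 1]
j=0 picked index 0: u0 ∈ [0, 3/14)
j=1 picked index 0: u0 ∈ [-1/12, 11/84)
j=2 picked index 1: u0 ∈ [1/21, 1/7)
j=3 picked index 2: u0 ∈ [5/84, 5/28)
j=4 picked index 2: u0 ∈ [-1/42, 2/21)
j=5 picked index 6: u0 ∈ [5/84, 17/84)
j=6 picked index 6: u0 ∈ [-1/42, 5/42)
j=7 picked index 8: u0 ∈ [5/84, 3/28)
j=8 picked index 9: u0 ∈ [1/42, 2/21)
j=9 picked index 10: u0 ∈ [1/84, 1/12)
j=10 picked index 11: u0 ∈ [0, 1/6)
j=11 picked index 11: u0 ∈ [-1/12, 1/12)
intersection: [5/84, 1/12)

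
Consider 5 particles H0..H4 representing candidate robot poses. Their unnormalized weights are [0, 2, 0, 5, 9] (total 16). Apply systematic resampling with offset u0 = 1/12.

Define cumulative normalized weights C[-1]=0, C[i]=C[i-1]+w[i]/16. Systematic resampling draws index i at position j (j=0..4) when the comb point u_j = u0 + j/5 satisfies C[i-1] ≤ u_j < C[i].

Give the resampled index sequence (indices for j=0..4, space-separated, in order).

C = [0, 1/8, 1/8, 7/16, 1]
j=0: u_0=1/12 ∈ [0, 1/8) → index 1
j=1: u_1=17/60 ∈ [1/8, 7/16) → index 3
j=2: u_2=29/60 ∈ [7/16, 1) → index 4
j=3: u_3=41/60 ∈ [7/16, 1) → index 4
j=4: u_4=53/60 ∈ [7/16, 1) → index 4

1 3 4 4 4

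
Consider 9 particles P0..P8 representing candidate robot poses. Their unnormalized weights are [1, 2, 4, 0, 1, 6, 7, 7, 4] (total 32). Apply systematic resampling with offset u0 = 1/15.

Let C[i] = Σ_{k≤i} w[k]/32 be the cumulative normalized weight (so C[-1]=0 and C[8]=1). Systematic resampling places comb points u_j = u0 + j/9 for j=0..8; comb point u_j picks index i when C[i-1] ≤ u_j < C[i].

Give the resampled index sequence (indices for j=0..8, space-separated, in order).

C = [1/32, 3/32, 7/32, 7/32, 1/4, 7/16, 21/32, 7/8, 1]
j=0: u_0=1/15 ∈ [1/32, 3/32) → index 1
j=1: u_1=8/45 ∈ [3/32, 7/32) → index 2
j=2: u_2=13/45 ∈ [1/4, 7/16) → index 5
j=3: u_3=2/5 ∈ [1/4, 7/16) → index 5
j=4: u_4=23/45 ∈ [7/16, 21/32) → index 6
j=5: u_5=28/45 ∈ [7/16, 21/32) → index 6
j=6: u_6=11/15 ∈ [21/32, 7/8) → index 7
j=7: u_7=38/45 ∈ [21/32, 7/8) → index 7
j=8: u_8=43/45 ∈ [7/8, 1) → index 8

1 2 5 5 6 6 7 7 8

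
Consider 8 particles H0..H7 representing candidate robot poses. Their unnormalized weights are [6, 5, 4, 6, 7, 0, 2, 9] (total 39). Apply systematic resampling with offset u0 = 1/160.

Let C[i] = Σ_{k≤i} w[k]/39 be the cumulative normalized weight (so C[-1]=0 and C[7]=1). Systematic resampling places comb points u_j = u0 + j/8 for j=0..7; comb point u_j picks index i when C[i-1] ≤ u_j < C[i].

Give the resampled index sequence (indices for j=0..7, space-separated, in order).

C = [2/13, 11/39, 5/13, 7/13, 28/39, 28/39, 10/13, 1]
j=0: u_0=1/160 ∈ [0, 2/13) → index 0
j=1: u_1=21/160 ∈ [0, 2/13) → index 0
j=2: u_2=41/160 ∈ [2/13, 11/39) → index 1
j=3: u_3=61/160 ∈ [11/39, 5/13) → index 2
j=4: u_4=81/160 ∈ [5/13, 7/13) → index 3
j=5: u_5=101/160 ∈ [7/13, 28/39) → index 4
j=6: u_6=121/160 ∈ [28/39, 10/13) → index 6
j=7: u_7=141/160 ∈ [10/13, 1) → index 7

0 0 1 2 3 4 6 7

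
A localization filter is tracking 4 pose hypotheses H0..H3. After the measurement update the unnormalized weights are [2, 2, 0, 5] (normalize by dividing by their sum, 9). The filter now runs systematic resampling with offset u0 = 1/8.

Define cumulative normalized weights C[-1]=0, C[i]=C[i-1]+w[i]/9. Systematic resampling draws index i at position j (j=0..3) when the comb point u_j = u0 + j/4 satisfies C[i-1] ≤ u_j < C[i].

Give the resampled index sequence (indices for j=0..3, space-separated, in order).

C = [2/9, 4/9, 4/9, 1]
j=0: u_0=1/8 ∈ [0, 2/9) → index 0
j=1: u_1=3/8 ∈ [2/9, 4/9) → index 1
j=2: u_2=5/8 ∈ [4/9, 1) → index 3
j=3: u_3=7/8 ∈ [4/9, 1) → index 3

0 1 3 3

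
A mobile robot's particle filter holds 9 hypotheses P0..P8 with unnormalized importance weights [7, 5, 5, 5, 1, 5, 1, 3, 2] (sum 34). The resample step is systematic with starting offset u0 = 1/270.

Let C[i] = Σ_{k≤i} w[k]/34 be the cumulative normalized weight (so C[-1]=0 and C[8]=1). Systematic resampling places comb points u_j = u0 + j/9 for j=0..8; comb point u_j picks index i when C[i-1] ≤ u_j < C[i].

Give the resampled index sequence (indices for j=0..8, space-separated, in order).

C = [7/34, 6/17, 1/2, 11/17, 23/34, 14/17, 29/34, 16/17, 1]
j=0: u_0=1/270 ∈ [0, 7/34) → index 0
j=1: u_1=31/270 ∈ [0, 7/34) → index 0
j=2: u_2=61/270 ∈ [7/34, 6/17) → index 1
j=3: u_3=91/270 ∈ [7/34, 6/17) → index 1
j=4: u_4=121/270 ∈ [6/17, 1/2) → index 2
j=5: u_5=151/270 ∈ [1/2, 11/17) → index 3
j=6: u_6=181/270 ∈ [11/17, 23/34) → index 4
j=7: u_7=211/270 ∈ [23/34, 14/17) → index 5
j=8: u_8=241/270 ∈ [29/34, 16/17) → index 7

0 0 1 1 2 3 4 5 7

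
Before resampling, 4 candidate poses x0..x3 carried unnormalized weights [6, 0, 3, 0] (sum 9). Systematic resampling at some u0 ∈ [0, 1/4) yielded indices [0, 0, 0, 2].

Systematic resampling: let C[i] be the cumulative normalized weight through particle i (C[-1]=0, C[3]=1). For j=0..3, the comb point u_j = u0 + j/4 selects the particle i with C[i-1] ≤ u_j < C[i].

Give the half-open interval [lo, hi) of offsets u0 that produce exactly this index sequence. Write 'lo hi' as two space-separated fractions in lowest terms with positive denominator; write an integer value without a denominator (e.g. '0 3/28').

0 1/6

C = [2/3, 2/3, 1, 1]
j=0 picked index 0: u0 ∈ [0, 2/3)
j=1 picked index 0: u0 ∈ [-1/4, 5/12)
j=2 picked index 0: u0 ∈ [-1/2, 1/6)
j=3 picked index 2: u0 ∈ [-1/12, 1/4)
intersection: [0, 1/6)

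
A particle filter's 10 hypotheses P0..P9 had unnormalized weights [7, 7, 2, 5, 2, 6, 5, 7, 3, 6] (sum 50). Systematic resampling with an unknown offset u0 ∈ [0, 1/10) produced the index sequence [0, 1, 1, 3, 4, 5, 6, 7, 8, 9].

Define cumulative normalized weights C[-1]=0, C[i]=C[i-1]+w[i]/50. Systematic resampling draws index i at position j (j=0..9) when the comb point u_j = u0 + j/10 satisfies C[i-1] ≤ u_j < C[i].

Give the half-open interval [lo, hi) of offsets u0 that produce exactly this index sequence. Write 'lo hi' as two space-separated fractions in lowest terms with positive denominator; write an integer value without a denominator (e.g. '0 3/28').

1/25 3/50

C = [7/50, 7/25, 8/25, 21/50, 23/50, 29/50, 17/25, 41/50, 22/25, 1]
j=0 picked index 0: u0 ∈ [0, 7/50)
j=1 picked index 1: u0 ∈ [1/25, 9/50)
j=2 picked index 1: u0 ∈ [-3/50, 2/25)
j=3 picked index 3: u0 ∈ [1/50, 3/25)
j=4 picked index 4: u0 ∈ [1/50, 3/50)
j=5 picked index 5: u0 ∈ [-1/25, 2/25)
j=6 picked index 6: u0 ∈ [-1/50, 2/25)
j=7 picked index 7: u0 ∈ [-1/50, 3/25)
j=8 picked index 8: u0 ∈ [1/50, 2/25)
j=9 picked index 9: u0 ∈ [-1/50, 1/10)
intersection: [1/25, 3/50)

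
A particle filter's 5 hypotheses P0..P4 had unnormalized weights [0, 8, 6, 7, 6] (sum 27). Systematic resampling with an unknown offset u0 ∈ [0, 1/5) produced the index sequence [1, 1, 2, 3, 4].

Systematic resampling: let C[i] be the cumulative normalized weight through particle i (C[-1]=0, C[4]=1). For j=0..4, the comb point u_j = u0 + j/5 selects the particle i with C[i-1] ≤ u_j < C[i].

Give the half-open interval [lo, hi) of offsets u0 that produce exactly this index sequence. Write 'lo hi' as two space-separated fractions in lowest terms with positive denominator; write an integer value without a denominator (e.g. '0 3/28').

C = [0, 8/27, 14/27, 7/9, 1]
j=0 picked index 1: u0 ∈ [0, 8/27)
j=1 picked index 1: u0 ∈ [-1/5, 13/135)
j=2 picked index 2: u0 ∈ [-14/135, 16/135)
j=3 picked index 3: u0 ∈ [-11/135, 8/45)
j=4 picked index 4: u0 ∈ [-1/45, 1/5)
intersection: [0, 13/135)

0 13/135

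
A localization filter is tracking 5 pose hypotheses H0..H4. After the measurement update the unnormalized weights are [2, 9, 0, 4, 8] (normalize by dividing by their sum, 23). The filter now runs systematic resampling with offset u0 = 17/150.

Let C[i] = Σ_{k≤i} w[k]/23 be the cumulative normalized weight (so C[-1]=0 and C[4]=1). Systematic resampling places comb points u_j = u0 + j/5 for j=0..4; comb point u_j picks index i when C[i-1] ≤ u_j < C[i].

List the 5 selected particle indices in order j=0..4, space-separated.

1 1 3 4 4

C = [2/23, 11/23, 11/23, 15/23, 1]
j=0: u_0=17/150 ∈ [2/23, 11/23) → index 1
j=1: u_1=47/150 ∈ [2/23, 11/23) → index 1
j=2: u_2=77/150 ∈ [11/23, 15/23) → index 3
j=3: u_3=107/150 ∈ [15/23, 1) → index 4
j=4: u_4=137/150 ∈ [15/23, 1) → index 4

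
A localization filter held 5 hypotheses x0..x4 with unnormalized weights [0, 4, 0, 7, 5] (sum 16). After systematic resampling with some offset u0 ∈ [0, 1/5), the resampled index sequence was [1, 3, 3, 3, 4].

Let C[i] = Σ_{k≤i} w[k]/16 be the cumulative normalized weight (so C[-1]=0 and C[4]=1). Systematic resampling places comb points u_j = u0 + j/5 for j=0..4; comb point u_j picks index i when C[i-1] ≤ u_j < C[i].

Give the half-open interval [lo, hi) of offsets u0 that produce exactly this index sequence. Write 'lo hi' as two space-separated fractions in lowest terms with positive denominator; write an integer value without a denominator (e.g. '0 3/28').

C = [0, 1/4, 1/4, 11/16, 1]
j=0 picked index 1: u0 ∈ [0, 1/4)
j=1 picked index 3: u0 ∈ [1/20, 39/80)
j=2 picked index 3: u0 ∈ [-3/20, 23/80)
j=3 picked index 3: u0 ∈ [-7/20, 7/80)
j=4 picked index 4: u0 ∈ [-9/80, 1/5)
intersection: [1/20, 7/80)

1/20 7/80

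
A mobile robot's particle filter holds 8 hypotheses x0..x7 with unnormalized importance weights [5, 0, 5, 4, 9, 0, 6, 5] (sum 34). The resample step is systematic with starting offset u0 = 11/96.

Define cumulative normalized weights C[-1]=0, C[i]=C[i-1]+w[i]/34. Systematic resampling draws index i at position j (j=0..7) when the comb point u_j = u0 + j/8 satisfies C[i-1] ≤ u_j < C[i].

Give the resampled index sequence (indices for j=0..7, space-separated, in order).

0 2 3 4 4 6 7 7

C = [5/34, 5/34, 5/17, 7/17, 23/34, 23/34, 29/34, 1]
j=0: u_0=11/96 ∈ [0, 5/34) → index 0
j=1: u_1=23/96 ∈ [5/34, 5/17) → index 2
j=2: u_2=35/96 ∈ [5/17, 7/17) → index 3
j=3: u_3=47/96 ∈ [7/17, 23/34) → index 4
j=4: u_4=59/96 ∈ [7/17, 23/34) → index 4
j=5: u_5=71/96 ∈ [23/34, 29/34) → index 6
j=6: u_6=83/96 ∈ [29/34, 1) → index 7
j=7: u_7=95/96 ∈ [29/34, 1) → index 7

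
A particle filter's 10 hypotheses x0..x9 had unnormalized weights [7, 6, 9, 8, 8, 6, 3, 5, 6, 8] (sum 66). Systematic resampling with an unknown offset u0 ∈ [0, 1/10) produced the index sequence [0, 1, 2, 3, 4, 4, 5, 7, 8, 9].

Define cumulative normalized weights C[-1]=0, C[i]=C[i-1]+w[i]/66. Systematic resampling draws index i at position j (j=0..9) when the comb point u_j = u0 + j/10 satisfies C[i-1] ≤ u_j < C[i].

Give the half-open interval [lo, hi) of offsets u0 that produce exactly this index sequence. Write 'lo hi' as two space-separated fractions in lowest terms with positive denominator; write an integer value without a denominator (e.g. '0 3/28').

C = [7/66, 13/66, 1/3, 5/11, 19/33, 2/3, 47/66, 26/33, 29/33, 1]
j=0 picked index 0: u0 ∈ [0, 7/66)
j=1 picked index 1: u0 ∈ [1/165, 16/165)
j=2 picked index 2: u0 ∈ [-1/330, 2/15)
j=3 picked index 3: u0 ∈ [1/30, 17/110)
j=4 picked index 4: u0 ∈ [3/55, 29/165)
j=5 picked index 4: u0 ∈ [-1/22, 5/66)
j=6 picked index 5: u0 ∈ [-4/165, 1/15)
j=7 picked index 7: u0 ∈ [2/165, 29/330)
j=8 picked index 8: u0 ∈ [-2/165, 13/165)
j=9 picked index 9: u0 ∈ [-7/330, 1/10)
intersection: [3/55, 1/15)

3/55 1/15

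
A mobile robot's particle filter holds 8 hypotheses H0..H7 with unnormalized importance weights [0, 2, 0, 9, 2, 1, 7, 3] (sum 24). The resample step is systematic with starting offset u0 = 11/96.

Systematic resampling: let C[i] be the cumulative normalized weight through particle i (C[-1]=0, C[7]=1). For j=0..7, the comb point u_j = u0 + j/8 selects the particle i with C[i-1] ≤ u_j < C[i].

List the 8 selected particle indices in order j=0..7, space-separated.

C = [0, 1/12, 1/12, 11/24, 13/24, 7/12, 7/8, 1]
j=0: u_0=11/96 ∈ [1/12, 11/24) → index 3
j=1: u_1=23/96 ∈ [1/12, 11/24) → index 3
j=2: u_2=35/96 ∈ [1/12, 11/24) → index 3
j=3: u_3=47/96 ∈ [11/24, 13/24) → index 4
j=4: u_4=59/96 ∈ [7/12, 7/8) → index 6
j=5: u_5=71/96 ∈ [7/12, 7/8) → index 6
j=6: u_6=83/96 ∈ [7/12, 7/8) → index 6
j=7: u_7=95/96 ∈ [7/8, 1) → index 7

3 3 3 4 6 6 6 7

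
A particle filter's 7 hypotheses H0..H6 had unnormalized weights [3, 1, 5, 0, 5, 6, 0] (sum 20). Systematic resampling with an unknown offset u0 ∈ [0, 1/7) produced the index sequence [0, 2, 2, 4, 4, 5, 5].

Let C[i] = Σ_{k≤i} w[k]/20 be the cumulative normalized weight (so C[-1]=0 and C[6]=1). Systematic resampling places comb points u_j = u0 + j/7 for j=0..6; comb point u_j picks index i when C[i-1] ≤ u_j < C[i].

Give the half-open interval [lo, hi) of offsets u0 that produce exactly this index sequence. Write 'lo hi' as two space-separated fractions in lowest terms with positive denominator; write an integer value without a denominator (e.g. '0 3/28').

2/35 9/70

C = [3/20, 1/5, 9/20, 9/20, 7/10, 1, 1]
j=0 picked index 0: u0 ∈ [0, 3/20)
j=1 picked index 2: u0 ∈ [2/35, 43/140)
j=2 picked index 2: u0 ∈ [-3/35, 23/140)
j=3 picked index 4: u0 ∈ [3/140, 19/70)
j=4 picked index 4: u0 ∈ [-17/140, 9/70)
j=5 picked index 5: u0 ∈ [-1/70, 2/7)
j=6 picked index 5: u0 ∈ [-11/70, 1/7)
intersection: [2/35, 9/70)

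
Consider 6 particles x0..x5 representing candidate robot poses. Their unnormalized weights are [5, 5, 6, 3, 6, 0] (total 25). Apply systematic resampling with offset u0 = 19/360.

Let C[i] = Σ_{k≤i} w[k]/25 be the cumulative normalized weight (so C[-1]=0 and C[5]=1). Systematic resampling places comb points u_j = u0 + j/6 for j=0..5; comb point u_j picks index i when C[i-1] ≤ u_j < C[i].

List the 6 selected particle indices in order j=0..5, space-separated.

0 1 1 2 3 4

C = [1/5, 2/5, 16/25, 19/25, 1, 1]
j=0: u_0=19/360 ∈ [0, 1/5) → index 0
j=1: u_1=79/360 ∈ [1/5, 2/5) → index 1
j=2: u_2=139/360 ∈ [1/5, 2/5) → index 1
j=3: u_3=199/360 ∈ [2/5, 16/25) → index 2
j=4: u_4=259/360 ∈ [16/25, 19/25) → index 3
j=5: u_5=319/360 ∈ [19/25, 1) → index 4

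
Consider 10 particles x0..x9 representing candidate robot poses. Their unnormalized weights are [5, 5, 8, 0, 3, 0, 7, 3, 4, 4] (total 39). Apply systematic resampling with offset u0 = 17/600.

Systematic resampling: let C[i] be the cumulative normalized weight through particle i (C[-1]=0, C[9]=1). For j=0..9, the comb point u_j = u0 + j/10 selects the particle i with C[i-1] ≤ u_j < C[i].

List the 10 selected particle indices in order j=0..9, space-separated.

C = [5/39, 10/39, 6/13, 6/13, 7/13, 7/13, 28/39, 31/39, 35/39, 1]
j=0: u_0=17/600 ∈ [0, 5/39) → index 0
j=1: u_1=77/600 ∈ [5/39, 10/39) → index 1
j=2: u_2=137/600 ∈ [5/39, 10/39) → index 1
j=3: u_3=197/600 ∈ [10/39, 6/13) → index 2
j=4: u_4=257/600 ∈ [10/39, 6/13) → index 2
j=5: u_5=317/600 ∈ [6/13, 7/13) → index 4
j=6: u_6=377/600 ∈ [7/13, 28/39) → index 6
j=7: u_7=437/600 ∈ [28/39, 31/39) → index 7
j=8: u_8=497/600 ∈ [31/39, 35/39) → index 8
j=9: u_9=557/600 ∈ [35/39, 1) → index 9

0 1 1 2 2 4 6 7 8 9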